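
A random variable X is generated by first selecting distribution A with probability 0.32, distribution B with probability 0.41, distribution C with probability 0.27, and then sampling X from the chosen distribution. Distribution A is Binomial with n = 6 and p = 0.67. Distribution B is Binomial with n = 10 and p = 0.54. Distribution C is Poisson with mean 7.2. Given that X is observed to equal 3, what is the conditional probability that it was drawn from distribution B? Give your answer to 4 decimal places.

Likelihoods P(X=3 | ·): A: 0.21617; B: 0.0823507; C: 0.0464436.
Posterior ∝ prior × likelihood. Numerator for B: 0.41·0.0823507 = 0.0337638.
Normalizing constant: 0.32·0.21617 + 0.41·0.0823507 + 0.27·0.0464436 = 0.115478.
P(B | observation) = 0.0337638 / 0.115478 = 0.292383.

0.2924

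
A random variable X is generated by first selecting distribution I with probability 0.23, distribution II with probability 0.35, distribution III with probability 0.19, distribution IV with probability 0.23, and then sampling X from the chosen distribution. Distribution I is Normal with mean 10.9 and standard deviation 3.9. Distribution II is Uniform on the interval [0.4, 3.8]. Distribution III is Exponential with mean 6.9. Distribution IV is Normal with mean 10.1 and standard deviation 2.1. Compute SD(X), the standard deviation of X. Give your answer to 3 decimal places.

5.291

Per component, I: μ=10.9, E[X²]=134.02; II: μ=2.1, E[X²]=5.37333; III: μ=6.9, E[X²]=95.22; IV: μ=10.1, E[X²]=106.42.
E[X] = 0.23·10.9 + 0.35·2.1 + 0.19·6.9 + 0.23·10.1 = 6.876.
E[X²] = 0.23·134.02 + 0.35·5.37333 + 0.19·95.22 + 0.23·106.42 = 75.2737.
Var(X) = E[X²] − (E[X])² = 75.2737 − 47.2794 = 27.9943.
SD(X) = √27.9943 = 5.29096.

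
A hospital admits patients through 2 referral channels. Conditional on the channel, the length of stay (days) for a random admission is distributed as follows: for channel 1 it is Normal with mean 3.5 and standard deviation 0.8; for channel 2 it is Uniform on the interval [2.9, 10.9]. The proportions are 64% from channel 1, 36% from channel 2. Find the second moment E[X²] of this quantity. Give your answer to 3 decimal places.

For each component E[X²] = Var + (mean)², giving 1: 12.89; 2: 52.9433.
Overall E[X²] = 0.64·12.89 + 0.36·52.9433 = 27.3092.

27.309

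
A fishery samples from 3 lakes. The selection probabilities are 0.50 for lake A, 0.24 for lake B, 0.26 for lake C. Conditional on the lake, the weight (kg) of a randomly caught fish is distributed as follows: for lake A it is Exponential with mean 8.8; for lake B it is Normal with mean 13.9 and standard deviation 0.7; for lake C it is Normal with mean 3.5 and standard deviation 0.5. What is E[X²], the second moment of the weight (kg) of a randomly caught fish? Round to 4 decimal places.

127.1780

For each component E[X²] = Var + (mean)², giving A: 154.88; B: 193.7; C: 12.5.
Overall E[X²] = 0.5·154.88 + 0.24·193.7 + 0.26·12.5 = 127.178.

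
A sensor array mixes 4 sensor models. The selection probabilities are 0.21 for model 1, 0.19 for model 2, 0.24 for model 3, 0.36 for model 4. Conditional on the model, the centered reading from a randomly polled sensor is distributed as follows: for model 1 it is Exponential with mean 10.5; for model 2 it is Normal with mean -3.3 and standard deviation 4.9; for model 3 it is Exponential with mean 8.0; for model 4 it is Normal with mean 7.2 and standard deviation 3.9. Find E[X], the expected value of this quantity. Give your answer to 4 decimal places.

Component means — 1: 10.5; 2: -3.3; 3: 8; 4: 7.2.
E[X] = 0.21·10.5 + 0.19·-3.3 + 0.24·8 + 0.36·7.2 = 6.09.

6.0900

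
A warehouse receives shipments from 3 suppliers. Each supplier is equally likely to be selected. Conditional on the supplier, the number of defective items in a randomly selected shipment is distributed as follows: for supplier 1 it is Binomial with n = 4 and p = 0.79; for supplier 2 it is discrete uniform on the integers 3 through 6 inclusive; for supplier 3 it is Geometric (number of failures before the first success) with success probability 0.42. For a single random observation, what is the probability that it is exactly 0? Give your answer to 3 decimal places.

Conditional on each supplier, P(X = 0): 1: 0.00194481; 2: 0; 3: 0.42.
By total probability, P(X = 0) = 0.333333·0.00194481 + 0.333333·0 + 0.333333·0.42 = 0.140648.

0.141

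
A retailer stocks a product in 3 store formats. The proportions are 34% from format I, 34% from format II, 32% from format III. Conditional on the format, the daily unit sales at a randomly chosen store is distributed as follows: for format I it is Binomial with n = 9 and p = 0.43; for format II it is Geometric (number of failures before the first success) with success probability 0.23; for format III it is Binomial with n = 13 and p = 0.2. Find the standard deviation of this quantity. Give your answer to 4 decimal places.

Per component, I: μ=3.87, E[X²]=17.1828; II: μ=3.34783, E[X²]=25.7637; III: μ=2.6, E[X²]=8.84.
E[X] = 0.34·3.87 + 0.34·3.34783 + 0.32·2.6 = 3.28606.
E[X²] = 0.34·17.1828 + 0.34·25.7637 + 0.32·8.84 = 17.4306.
Var(X) = E[X²] − (E[X])² = 17.4306 − 10.7982 = 6.63242.
SD(X) = √6.63242 = 2.57535.

2.5753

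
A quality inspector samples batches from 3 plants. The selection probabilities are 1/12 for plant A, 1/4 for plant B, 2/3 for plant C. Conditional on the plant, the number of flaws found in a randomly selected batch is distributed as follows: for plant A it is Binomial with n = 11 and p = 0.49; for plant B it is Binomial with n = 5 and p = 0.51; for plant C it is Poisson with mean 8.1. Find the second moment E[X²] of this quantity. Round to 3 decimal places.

For each component E[X²] = Var + (mean)², giving A: 31.801; B: 7.752; C: 73.71.
Overall E[X²] = 0.0833333·31.801 + 0.25·7.752 + 0.666667·73.71 = 53.7281.

53.728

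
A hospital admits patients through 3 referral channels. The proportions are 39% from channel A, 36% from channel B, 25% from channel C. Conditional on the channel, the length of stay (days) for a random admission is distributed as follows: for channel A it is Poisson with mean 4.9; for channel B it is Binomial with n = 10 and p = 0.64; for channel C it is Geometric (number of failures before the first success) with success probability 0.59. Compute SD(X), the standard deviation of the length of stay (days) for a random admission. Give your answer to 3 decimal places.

2.829

Per component, A: μ=4.9, E[X²]=28.91; B: μ=6.4, E[X²]=43.264; C: μ=0.694915, E[X²]=1.66073.
E[X] = 0.39·4.9 + 0.36·6.4 + 0.25·0.694915 = 4.38873.
E[X²] = 0.39·28.91 + 0.36·43.264 + 0.25·1.66073 = 27.2651.
Var(X) = E[X²] − (E[X])² = 27.2651 − 19.2609 = 8.00418.
SD(X) = √8.00418 = 2.82917.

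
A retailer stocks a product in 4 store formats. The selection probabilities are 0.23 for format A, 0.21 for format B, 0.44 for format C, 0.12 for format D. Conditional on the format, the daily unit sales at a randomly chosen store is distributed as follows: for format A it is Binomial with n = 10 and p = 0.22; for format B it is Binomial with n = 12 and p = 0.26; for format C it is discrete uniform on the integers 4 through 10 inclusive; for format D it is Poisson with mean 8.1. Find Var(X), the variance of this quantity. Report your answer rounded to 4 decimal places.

Per component, A: μ=2.2, E[X²]=6.556; B: μ=3.12, E[X²]=12.0432; C: μ=7, E[X²]=53; D: μ=8.1, E[X²]=73.71.
E[X] = 0.23·2.2 + 0.21·3.12 + 0.44·7 + 0.12·8.1 = 5.2132.
E[X²] = 0.23·6.556 + 0.21·12.0432 + 0.44·53 + 0.12·73.71 = 36.2022.
Var(X) = E[X²] − (E[X])² = 36.2022 − 27.1775 = 9.0247.

9.0247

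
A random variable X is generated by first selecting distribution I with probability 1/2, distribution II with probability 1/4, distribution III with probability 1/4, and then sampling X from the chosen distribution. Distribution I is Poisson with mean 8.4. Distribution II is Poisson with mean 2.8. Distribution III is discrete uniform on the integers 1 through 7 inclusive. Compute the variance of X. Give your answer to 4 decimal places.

12.3300

Per component, I: μ=8.4, E[X²]=78.96; II: μ=2.8, E[X²]=10.64; III: μ=4, E[X²]=20.
E[X] = 0.5·8.4 + 0.25·2.8 + 0.25·4 = 5.9.
E[X²] = 0.5·78.96 + 0.25·10.64 + 0.25·20 = 47.14.
Var(X) = E[X²] − (E[X])² = 47.14 − 34.81 = 12.33.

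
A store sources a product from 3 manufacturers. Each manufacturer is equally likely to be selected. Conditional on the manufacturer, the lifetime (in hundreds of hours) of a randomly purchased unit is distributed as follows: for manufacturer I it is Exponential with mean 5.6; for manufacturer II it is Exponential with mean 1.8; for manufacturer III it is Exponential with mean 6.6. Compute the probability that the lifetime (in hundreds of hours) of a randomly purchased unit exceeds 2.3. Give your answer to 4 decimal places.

0.5492

Conditional on each manufacturer, P(X > 2.3): I: 0.663176; II: 0.278656; III: 0.705757.
By total probability, P(X > 2.3) = 0.333333·0.663176 + 0.333333·0.278656 + 0.333333·0.705757 = 0.549196.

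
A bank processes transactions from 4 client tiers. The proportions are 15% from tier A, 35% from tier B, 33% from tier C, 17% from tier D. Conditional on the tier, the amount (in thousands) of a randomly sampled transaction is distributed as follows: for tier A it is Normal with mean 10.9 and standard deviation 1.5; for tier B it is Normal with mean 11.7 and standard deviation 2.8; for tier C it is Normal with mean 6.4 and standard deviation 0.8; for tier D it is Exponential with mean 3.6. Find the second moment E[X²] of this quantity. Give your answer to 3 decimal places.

For each component E[X²] = Var + (mean)², giving A: 121.06; B: 144.73; C: 41.6; D: 25.92.
Overall E[X²] = 0.15·121.06 + 0.35·144.73 + 0.33·41.6 + 0.17·25.92 = 86.9489.

86.949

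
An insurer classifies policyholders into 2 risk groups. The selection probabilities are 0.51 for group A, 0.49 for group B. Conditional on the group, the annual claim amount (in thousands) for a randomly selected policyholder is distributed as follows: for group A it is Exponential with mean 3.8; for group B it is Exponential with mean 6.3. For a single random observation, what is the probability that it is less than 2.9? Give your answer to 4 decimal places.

0.4530

Conditional on each group, P(X < 2.9): A: 0.533808; B: 0.368917.
By total probability, P(X < 2.9) = 0.51·0.533808 + 0.49·0.368917 = 0.453011.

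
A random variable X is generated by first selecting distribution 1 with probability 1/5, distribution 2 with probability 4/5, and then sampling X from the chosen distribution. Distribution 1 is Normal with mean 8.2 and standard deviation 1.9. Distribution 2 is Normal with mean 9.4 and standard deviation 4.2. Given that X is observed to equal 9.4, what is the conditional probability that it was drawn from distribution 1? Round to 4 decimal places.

0.3116

Likelihoods f(9.4 | ·): 1: 0.172004; 2: 0.0949863.
Posterior ∝ prior × likelihood. Numerator for 1: 0.2·0.172004 = 0.0344008.
Normalizing constant: 0.2·0.172004 + 0.8·0.0949863 = 0.11039.
P(1 | observation) = 0.0344008 / 0.11039 = 0.31163.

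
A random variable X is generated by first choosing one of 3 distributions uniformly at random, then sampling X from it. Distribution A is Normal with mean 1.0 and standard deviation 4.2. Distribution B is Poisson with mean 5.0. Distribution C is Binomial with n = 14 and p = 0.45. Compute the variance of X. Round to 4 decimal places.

13.7883

Per component, A: μ=1, E[X²]=18.64; B: μ=5, E[X²]=30; C: μ=6.3, E[X²]=43.155.
E[X] = 0.333333·1 + 0.333333·5 + 0.333333·6.3 = 4.1.
E[X²] = 0.333333·18.64 + 0.333333·30 + 0.333333·43.155 = 30.5983.
Var(X) = E[X²] − (E[X])² = 30.5983 − 16.81 = 13.7883.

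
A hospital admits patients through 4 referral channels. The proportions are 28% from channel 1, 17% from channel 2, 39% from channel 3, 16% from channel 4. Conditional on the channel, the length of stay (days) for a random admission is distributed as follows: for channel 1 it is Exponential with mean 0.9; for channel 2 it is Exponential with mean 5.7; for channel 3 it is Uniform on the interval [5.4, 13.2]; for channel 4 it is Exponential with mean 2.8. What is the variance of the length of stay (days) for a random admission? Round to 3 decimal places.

21.670

Per component, 1: μ=0.9, E[X²]=1.62; 2: μ=5.7, E[X²]=64.98; 3: μ=9.3, E[X²]=91.56; 4: μ=2.8, E[X²]=15.68.
E[X] = 0.28·0.9 + 0.17·5.7 + 0.39·9.3 + 0.16·2.8 = 5.296.
E[X²] = 0.28·1.62 + 0.17·64.98 + 0.39·91.56 + 0.16·15.68 = 49.7174.
Var(X) = E[X²] − (E[X])² = 49.7174 − 28.0476 = 21.6698.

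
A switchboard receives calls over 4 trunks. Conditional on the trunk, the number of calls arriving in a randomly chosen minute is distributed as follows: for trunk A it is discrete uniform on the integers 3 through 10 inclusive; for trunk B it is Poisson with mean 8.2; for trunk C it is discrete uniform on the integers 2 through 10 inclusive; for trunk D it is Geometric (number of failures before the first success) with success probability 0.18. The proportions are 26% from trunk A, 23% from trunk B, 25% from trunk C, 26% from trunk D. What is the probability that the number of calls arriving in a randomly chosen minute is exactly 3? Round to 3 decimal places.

0.092

Conditional on each trunk, P(X = 3): A: 0.125; B: 0.0252392; C: 0.111111; D: 0.0992462.
By total probability, P(X = 3) = 0.26·0.125 + 0.23·0.0252392 + 0.25·0.111111 + 0.26·0.0992462 = 0.0918868.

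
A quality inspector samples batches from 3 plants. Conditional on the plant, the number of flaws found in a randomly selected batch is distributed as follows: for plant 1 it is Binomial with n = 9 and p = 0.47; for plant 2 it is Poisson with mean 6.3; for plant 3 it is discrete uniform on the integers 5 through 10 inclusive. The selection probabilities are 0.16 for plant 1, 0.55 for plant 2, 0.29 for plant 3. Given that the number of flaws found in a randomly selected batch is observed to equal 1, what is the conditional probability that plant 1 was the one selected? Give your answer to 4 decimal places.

Likelihoods P(X=1 | ·): 1: 0.0263358; 2: 0.0115687; 3: 0.
Posterior ∝ prior × likelihood. Numerator for 1: 0.16·0.0263358 = 0.00421374.
Normalizing constant: 0.16·0.0263358 + 0.55·0.0115687 + 0.29·0 = 0.0105765.
P(1 | observation) = 0.00421374 / 0.0105765 = 0.398404.

0.3984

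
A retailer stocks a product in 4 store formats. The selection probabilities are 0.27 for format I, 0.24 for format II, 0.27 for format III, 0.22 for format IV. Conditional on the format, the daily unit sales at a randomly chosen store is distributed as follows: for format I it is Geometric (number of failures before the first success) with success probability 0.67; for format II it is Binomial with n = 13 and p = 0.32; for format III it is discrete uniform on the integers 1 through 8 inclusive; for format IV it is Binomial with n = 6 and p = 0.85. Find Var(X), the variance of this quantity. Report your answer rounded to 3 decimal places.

5.842

Per component, I: μ=0.492537, E[X²]=0.977723; II: μ=4.16, E[X²]=20.1344; III: μ=4.5, E[X²]=25.5; IV: μ=5.1, E[X²]=26.775.
E[X] = 0.27·0.492537 + 0.24·4.16 + 0.27·4.5 + 0.22·5.1 = 3.46839.
E[X²] = 0.27·0.977723 + 0.24·20.1344 + 0.27·25.5 + 0.22·26.775 = 17.8717.
Var(X) = E[X²] − (E[X])² = 17.8717 − 12.0297 = 5.84205.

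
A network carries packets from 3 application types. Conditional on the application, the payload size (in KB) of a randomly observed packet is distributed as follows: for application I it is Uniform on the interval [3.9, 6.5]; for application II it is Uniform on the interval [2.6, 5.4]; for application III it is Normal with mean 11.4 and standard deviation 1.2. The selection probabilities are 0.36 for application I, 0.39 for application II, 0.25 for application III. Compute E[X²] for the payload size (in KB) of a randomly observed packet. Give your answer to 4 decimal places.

49.2820

For each component E[X²] = Var + (mean)², giving I: 27.6033; II: 16.6533; III: 131.4.
Overall E[X²] = 0.36·27.6033 + 0.39·16.6533 + 0.25·131.4 = 49.282.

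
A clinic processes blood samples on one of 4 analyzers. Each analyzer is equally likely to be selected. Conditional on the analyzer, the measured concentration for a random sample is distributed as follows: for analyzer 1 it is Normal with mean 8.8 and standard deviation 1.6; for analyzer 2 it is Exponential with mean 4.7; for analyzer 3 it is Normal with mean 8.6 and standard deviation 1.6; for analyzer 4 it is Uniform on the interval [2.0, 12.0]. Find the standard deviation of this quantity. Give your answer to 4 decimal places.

Per component, 1: μ=8.8, E[X²]=80; 2: μ=4.7, E[X²]=44.18; 3: μ=8.6, E[X²]=76.52; 4: μ=7, E[X²]=57.3333.
E[X] = 0.25·8.8 + 0.25·4.7 + 0.25·8.6 + 0.25·7 = 7.275.
E[X²] = 0.25·80 + 0.25·44.18 + 0.25·76.52 + 0.25·57.3333 = 64.5083.
Var(X) = E[X²] − (E[X])² = 64.5083 − 52.9256 = 11.5827.
SD(X) = √11.5827 = 3.40334.

3.4033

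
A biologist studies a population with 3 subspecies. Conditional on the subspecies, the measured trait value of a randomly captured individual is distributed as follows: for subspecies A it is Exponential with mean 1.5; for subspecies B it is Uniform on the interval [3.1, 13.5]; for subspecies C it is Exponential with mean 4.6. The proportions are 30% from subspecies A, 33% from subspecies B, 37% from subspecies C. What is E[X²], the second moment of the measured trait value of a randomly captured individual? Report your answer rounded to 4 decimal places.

For each component E[X²] = Var + (mean)², giving A: 4.5; B: 77.9033; C: 42.32.
Overall E[X²] = 0.3·4.5 + 0.33·77.9033 + 0.37·42.32 = 42.7165.

42.7165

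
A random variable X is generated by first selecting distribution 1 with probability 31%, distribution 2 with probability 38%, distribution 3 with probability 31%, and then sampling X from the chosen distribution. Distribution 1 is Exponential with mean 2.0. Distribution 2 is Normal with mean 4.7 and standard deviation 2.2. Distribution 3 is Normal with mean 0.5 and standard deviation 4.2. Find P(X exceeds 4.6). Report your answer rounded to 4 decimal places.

0.2790

Conditional on each component, P(X > 4.6): 1: 0.100259; 2: 0.518127; 3: 0.164485.
By total probability, P(X > 4.6) = 0.31·0.100259 + 0.38·0.518127 + 0.31·0.164485 = 0.278959.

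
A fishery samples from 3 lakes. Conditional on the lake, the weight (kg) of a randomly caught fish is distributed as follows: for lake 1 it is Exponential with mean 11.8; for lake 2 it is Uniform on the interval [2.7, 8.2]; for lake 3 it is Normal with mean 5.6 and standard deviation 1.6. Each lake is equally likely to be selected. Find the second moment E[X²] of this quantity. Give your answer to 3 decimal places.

114.874

For each component E[X²] = Var + (mean)², giving 1: 278.48; 2: 32.2233; 3: 33.92.
Overall E[X²] = 0.333333·278.48 + 0.333333·32.2233 + 0.333333·33.92 = 114.874.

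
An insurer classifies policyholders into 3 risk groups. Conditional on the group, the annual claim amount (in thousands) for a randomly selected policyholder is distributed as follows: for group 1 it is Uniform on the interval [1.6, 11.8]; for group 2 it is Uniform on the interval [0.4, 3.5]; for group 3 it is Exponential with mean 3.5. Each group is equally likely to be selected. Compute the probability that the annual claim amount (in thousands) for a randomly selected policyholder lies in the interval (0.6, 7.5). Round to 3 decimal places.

Conditional on each group, P(0.6 < X < 7.5): 1: 0.578431; 2: 0.935484; 3: 0.725141.
By total probability, P(0.6 < X < 7.5) = 0.333333·0.578431 + 0.333333·0.935484 + 0.333333·0.725141 = 0.746352.

0.746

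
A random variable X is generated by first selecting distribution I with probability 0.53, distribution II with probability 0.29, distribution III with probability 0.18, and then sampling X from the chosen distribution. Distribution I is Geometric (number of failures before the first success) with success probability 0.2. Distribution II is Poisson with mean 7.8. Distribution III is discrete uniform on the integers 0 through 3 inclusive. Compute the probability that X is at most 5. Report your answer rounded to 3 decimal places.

Conditional on each component, P(X ≤ 5): I: 0.737856; II: 0.210251; III: 1.
By total probability, P(X ≤ 5) = 0.53·0.737856 + 0.29·0.210251 + 0.18·1 = 0.632037.

0.632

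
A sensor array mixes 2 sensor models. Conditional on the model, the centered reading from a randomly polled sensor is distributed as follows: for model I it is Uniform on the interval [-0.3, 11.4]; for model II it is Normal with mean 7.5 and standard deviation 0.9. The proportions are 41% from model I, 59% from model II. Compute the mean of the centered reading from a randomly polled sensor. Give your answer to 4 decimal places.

6.7005

Component means — I: 5.55; II: 7.5.
E[X] = 0.41·5.55 + 0.59·7.5 = 6.7005.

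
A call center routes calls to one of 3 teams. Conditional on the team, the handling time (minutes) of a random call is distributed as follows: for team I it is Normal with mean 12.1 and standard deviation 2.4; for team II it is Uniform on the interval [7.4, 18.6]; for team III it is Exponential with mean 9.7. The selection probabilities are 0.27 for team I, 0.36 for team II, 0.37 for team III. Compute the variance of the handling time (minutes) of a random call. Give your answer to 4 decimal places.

Per component, I: μ=12.1, E[X²]=152.17; II: μ=13, E[X²]=179.453; III: μ=9.7, E[X²]=188.18.
E[X] = 0.27·12.1 + 0.36·13 + 0.37·9.7 = 11.536.
E[X²] = 0.27·152.17 + 0.36·179.453 + 0.37·188.18 = 175.316.
Var(X) = E[X²] − (E[X])² = 175.316 − 133.079 = 42.2364.

42.2364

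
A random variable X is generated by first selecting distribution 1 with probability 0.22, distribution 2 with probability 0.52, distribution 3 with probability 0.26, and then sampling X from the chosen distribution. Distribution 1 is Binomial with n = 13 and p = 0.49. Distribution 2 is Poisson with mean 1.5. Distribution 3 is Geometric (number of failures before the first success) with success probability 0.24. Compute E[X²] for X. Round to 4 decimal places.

For each component E[X²] = Var + (mean)², giving 1: 43.8256; 2: 3.75; 3: 23.2222.
Overall E[X²] = 0.22·43.8256 + 0.52·3.75 + 0.26·23.2222 = 17.6294.

17.6294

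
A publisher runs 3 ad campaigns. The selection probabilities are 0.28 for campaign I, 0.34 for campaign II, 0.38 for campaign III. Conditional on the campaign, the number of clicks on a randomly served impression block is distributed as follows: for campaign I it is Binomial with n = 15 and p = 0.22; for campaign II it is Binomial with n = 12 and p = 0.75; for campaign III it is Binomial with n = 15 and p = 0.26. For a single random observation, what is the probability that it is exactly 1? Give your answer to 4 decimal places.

Conditional on each campaign, P(X = 1): I: 0.101821; II: 2.14577e-06; III: 0.0575849.
By total probability, P(X = 1) = 0.28·0.101821 + 0.34·2.14577e-06 + 0.38·0.0575849 = 0.0503929.

0.0504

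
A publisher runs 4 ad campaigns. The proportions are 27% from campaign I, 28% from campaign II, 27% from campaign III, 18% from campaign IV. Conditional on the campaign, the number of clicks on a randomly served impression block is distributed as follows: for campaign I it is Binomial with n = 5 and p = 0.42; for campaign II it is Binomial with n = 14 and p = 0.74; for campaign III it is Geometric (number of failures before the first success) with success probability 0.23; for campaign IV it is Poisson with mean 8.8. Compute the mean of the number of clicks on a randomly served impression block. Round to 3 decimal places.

5.956

Component means — I: 2.1; II: 10.36; III: 3.34783; IV: 8.8.
E[X] = 0.27·2.1 + 0.28·10.36 + 0.27·3.34783 + 0.18·8.8 = 5.95571.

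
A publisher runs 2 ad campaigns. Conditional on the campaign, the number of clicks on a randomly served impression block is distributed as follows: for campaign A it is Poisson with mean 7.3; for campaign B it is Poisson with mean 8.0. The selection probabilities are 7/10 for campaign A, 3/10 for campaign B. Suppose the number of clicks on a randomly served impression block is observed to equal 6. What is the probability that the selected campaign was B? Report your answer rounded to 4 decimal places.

0.2694

Likelihoods P(X=6 | ·): A: 0.141989; B: 0.122138.
Posterior ∝ prior × likelihood. Numerator for B: 0.3·0.122138 = 0.0366415.
Normalizing constant: 0.7·0.141989 + 0.3·0.122138 = 0.136034.
P(B | observation) = 0.0366415 / 0.136034 = 0.269356.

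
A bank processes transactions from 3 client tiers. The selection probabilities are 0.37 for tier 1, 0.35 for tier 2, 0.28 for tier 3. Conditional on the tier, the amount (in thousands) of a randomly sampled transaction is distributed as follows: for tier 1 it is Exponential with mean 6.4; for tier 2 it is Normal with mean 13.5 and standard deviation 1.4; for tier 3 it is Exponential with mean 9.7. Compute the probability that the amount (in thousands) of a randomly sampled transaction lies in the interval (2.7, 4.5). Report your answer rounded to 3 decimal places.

0.095

Conditional on each tier, P(2.7 < X < 4.5): 1: 0.16078; 2: 6.43983e-11; 3: 0.128216.
By total probability, P(2.7 < X < 4.5) = 0.37·0.16078 + 0.35·6.43983e-11 + 0.28·0.128216 = 0.0953891.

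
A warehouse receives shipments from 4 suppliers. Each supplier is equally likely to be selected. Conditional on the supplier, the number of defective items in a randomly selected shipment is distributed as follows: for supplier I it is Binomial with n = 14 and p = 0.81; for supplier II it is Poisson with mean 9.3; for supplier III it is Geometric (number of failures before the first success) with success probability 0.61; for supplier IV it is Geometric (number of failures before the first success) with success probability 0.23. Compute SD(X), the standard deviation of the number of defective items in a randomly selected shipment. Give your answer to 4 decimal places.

5.0531

Per component, I: μ=11.34, E[X²]=130.75; II: μ=9.3, E[X²]=95.79; III: μ=0.639344, E[X²]=1.45687; IV: μ=3.34783, E[X²]=25.7637.
E[X] = 0.25·11.34 + 0.25·9.3 + 0.25·0.639344 + 0.25·3.34783 = 6.15679.
E[X²] = 0.25·130.75 + 0.25·95.79 + 0.25·1.45687 + 0.25·25.7637 = 63.4402.
Var(X) = E[X²] − (E[X])² = 63.4402 − 37.9061 = 25.5341.
SD(X) = √25.5341 = 5.05313.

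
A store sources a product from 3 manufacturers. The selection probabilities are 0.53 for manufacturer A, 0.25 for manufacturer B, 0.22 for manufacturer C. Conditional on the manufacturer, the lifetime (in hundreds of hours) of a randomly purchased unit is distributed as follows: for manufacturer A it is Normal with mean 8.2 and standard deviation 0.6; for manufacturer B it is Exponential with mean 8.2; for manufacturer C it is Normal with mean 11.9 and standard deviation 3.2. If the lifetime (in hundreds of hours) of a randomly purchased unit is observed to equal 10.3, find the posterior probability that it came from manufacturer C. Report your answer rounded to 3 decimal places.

0.719

Likelihoods f(10.3 | ·): A: 0.00145447; B: 0.0347272; C: 0.11002.
Posterior ∝ prior × likelihood. Numerator for C: 0.22·0.11002 = 0.0242045.
Normalizing constant: 0.53·0.00145447 + 0.25·0.0347272 + 0.22·0.11002 = 0.0336572.
P(C | observation) = 0.0242045 / 0.0336572 = 0.719148.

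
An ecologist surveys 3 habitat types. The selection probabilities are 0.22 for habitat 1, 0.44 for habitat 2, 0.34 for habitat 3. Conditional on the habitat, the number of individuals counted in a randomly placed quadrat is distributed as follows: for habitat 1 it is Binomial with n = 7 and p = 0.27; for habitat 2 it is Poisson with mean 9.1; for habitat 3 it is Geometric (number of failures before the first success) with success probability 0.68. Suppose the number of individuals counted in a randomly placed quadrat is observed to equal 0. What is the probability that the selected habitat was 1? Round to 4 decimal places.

0.0951

Likelihoods P(X=0 | ·): 1: 0.110474; 2: 0.000111666; 3: 0.68.
Posterior ∝ prior × likelihood. Numerator for 1: 0.22·0.110474 = 0.0243043.
Normalizing constant: 0.22·0.110474 + 0.44·0.000111666 + 0.34·0.68 = 0.255553.
P(1 | observation) = 0.0243043 / 0.255553 = 0.0951045.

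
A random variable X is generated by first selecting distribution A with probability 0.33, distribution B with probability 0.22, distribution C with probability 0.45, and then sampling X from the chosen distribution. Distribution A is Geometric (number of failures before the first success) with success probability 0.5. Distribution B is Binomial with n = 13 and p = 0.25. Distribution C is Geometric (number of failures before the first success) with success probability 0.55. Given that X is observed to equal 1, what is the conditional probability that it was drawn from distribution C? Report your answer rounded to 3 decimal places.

0.514

Likelihoods P(X=1 | ·): A: 0.25; B: 0.102948; C: 0.2475.
Posterior ∝ prior × likelihood. Numerator for C: 0.45·0.2475 = 0.111375.
Normalizing constant: 0.33·0.25 + 0.22·0.102948 + 0.45·0.2475 = 0.216524.
P(C | observation) = 0.111375 / 0.216524 = 0.514378.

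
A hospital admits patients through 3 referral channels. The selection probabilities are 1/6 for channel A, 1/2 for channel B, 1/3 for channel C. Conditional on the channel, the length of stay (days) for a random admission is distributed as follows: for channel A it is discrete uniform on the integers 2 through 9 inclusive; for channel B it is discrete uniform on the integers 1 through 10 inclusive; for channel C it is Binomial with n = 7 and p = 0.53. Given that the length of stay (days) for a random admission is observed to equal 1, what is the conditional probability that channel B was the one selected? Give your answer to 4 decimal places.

0.7895

Likelihoods P(X=1 | ·): A: 0; B: 0.1; C: 0.0399909.
Posterior ∝ prior × likelihood. Numerator for B: 0.5·0.1 = 0.05.
Normalizing constant: 0.166667·0 + 0.5·0.1 + 0.333333·0.0399909 = 0.0633303.
P(B | observation) = 0.05 / 0.0633303 = 0.789512.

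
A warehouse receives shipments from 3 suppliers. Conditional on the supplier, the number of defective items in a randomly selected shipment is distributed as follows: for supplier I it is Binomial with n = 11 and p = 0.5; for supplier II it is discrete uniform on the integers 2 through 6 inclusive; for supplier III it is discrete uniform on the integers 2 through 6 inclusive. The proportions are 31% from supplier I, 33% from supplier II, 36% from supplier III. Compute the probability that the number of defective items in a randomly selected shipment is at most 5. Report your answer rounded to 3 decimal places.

Conditional on each supplier, P(X ≤ 5): I: 0.5; II: 0.8; III: 0.8.
By total probability, P(X ≤ 5) = 0.31·0.5 + 0.33·0.8 + 0.36·0.8 = 0.707.

0.707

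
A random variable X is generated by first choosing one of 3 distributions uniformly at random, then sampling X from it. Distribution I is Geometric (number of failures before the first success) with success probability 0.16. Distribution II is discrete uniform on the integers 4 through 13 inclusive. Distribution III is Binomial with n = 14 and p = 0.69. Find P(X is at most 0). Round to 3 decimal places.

0.053

Conditional on each component, P(X ≤ 0): I: 0.16; II: 0; III: 7.56944e-08.
By total probability, P(X ≤ 0) = 0.333333·0.16 + 0.333333·0 + 0.333333·7.56944e-08 = 0.0533334.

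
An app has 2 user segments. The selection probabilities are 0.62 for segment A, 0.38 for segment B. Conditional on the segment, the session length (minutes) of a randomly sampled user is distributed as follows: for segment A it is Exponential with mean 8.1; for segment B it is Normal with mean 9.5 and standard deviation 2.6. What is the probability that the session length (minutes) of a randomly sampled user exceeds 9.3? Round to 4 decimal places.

Conditional on each segment, P(X > 9.3): A: 0.317224; B: 0.530658.
By total probability, P(X > 9.3) = 0.62·0.317224 + 0.38·0.530658 = 0.398329.

0.3983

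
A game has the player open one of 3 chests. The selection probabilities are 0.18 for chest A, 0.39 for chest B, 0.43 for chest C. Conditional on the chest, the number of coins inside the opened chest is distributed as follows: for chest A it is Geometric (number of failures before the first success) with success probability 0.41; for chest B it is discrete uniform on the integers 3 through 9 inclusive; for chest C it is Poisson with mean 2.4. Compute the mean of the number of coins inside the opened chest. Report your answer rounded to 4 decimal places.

Component means — A: 1.43902; B: 6; C: 2.4.
E[X] = 0.18·1.43902 + 0.39·6 + 0.43·2.4 = 3.63102.

3.6310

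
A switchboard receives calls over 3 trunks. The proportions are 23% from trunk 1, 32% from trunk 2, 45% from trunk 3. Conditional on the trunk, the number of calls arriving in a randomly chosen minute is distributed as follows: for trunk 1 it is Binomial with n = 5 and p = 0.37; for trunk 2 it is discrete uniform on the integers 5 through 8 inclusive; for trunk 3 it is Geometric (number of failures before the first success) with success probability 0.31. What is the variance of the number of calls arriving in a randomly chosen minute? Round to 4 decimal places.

Per component, 1: μ=1.85, E[X²]=4.588; 2: μ=6.5, E[X²]=43.5; 3: μ=2.22581, E[X²]=12.1342.
E[X] = 0.23·1.85 + 0.32·6.5 + 0.45·2.22581 = 3.50711.
E[X²] = 0.23·4.588 + 0.32·43.5 + 0.45·12.1342 = 20.4356.
Var(X) = E[X²] − (E[X])² = 20.4356 − 12.2998 = 8.1358.

8.1358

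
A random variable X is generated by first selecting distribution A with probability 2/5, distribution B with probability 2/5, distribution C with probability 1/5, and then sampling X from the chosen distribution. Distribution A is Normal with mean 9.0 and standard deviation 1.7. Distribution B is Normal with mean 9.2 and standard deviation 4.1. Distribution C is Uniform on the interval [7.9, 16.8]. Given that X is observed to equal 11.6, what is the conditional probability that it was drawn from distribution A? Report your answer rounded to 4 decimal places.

Likelihoods f(11.6 | ·): A: 0.0728672; B: 0.0819823; C: 0.11236.
Posterior ∝ prior × likelihood. Numerator for A: 0.4·0.0728672 = 0.0291469.
Normalizing constant: 0.4·0.0728672 + 0.4·0.0819823 + 0.2·0.11236 = 0.0844117.
P(A | observation) = 0.0291469 / 0.0844117 = 0.345294.

0.3453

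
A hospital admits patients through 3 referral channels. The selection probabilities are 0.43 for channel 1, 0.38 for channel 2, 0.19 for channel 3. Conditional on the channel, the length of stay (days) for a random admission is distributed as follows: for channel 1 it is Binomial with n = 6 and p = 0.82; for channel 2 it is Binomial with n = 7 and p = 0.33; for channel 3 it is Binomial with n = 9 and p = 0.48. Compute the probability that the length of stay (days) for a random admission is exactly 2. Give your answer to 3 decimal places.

0.138

Conditional on each channel, P(X = 2): 1: 0.0105879; 2: 0.30876; 3: 0.0852724.
By total probability, P(X = 2) = 0.43·0.0105879 + 0.38·0.30876 + 0.19·0.0852724 = 0.138083.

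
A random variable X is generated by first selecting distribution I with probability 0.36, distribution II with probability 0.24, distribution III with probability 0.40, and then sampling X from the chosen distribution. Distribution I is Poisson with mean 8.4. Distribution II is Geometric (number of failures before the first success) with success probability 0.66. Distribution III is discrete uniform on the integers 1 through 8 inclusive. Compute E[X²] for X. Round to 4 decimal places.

For each component E[X²] = Var + (mean)², giving I: 78.96; II: 1.04591; III: 25.5.
Overall E[X²] = 0.36·78.96 + 0.24·1.04591 + 0.4·25.5 = 38.8766.

38.8766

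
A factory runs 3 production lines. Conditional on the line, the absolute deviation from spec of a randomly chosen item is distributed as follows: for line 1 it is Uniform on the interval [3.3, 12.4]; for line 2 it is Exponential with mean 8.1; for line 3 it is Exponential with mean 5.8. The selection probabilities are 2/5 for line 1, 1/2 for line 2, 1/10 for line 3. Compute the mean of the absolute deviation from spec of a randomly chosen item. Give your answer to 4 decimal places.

Component means — 1: 7.85; 2: 8.1; 3: 5.8.
E[X] = 0.4·7.85 + 0.5·8.1 + 0.1·5.8 = 7.77.

7.7700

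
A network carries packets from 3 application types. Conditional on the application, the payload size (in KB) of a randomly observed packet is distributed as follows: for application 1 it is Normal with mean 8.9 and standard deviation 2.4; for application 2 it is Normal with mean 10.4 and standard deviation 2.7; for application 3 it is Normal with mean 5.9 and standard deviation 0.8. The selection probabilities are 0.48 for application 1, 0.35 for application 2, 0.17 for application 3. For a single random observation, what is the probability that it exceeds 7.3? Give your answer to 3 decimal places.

0.672

Conditional on each application, P(X > 7.3): 1: 0.747507; 2: 0.874546; 3: 0.0400592.
By total probability, P(X > 7.3) = 0.48·0.747507 + 0.35·0.874546 + 0.17·0.0400592 = 0.671705.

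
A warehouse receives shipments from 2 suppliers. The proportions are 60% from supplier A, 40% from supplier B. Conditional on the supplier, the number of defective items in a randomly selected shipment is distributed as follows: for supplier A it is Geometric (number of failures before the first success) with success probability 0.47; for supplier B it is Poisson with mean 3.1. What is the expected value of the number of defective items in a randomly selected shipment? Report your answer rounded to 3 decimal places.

Component means — A: 1.12766; B: 3.1.
E[X] = 0.6·1.12766 + 0.4·3.1 = 1.9166.

1.917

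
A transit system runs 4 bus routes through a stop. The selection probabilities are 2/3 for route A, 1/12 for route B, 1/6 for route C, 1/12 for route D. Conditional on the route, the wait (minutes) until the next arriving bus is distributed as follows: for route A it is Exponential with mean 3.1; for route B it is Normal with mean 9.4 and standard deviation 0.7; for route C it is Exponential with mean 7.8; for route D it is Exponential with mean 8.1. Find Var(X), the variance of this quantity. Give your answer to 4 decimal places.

28.1519

Per component, A: μ=3.1, E[X²]=19.22; B: μ=9.4, E[X²]=88.85; C: μ=7.8, E[X²]=121.68; D: μ=8.1, E[X²]=131.22.
E[X] = 0.666667·3.1 + 0.0833333·9.4 + 0.166667·7.8 + 0.0833333·8.1 = 4.825.
E[X²] = 0.666667·19.22 + 0.0833333·88.85 + 0.166667·121.68 + 0.0833333·131.22 = 51.4325.
Var(X) = E[X²] − (E[X])² = 51.4325 − 23.2806 = 28.1519.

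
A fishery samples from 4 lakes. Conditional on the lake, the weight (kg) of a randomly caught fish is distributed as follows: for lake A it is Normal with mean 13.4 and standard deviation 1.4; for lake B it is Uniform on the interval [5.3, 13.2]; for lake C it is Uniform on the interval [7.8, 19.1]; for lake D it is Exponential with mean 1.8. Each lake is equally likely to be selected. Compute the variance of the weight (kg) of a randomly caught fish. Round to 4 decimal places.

27.8010

Per component, A: μ=13.4, E[X²]=181.52; B: μ=9.25, E[X²]=90.7633; C: μ=13.45, E[X²]=191.543; D: μ=1.8, E[X²]=6.48.
E[X] = 0.25·13.4 + 0.25·9.25 + 0.25·13.45 + 0.25·1.8 = 9.475.
E[X²] = 0.25·181.52 + 0.25·90.7633 + 0.25·191.543 + 0.25·6.48 = 117.577.
Var(X) = E[X²] − (E[X])² = 117.577 − 89.7756 = 27.801.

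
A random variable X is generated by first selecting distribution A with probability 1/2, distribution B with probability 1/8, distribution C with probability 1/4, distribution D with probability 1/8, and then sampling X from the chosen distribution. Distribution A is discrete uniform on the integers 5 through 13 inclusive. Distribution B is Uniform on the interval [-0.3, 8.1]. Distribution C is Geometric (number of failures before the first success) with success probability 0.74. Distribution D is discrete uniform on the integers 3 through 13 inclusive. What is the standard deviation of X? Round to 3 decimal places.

Per component, A: μ=9, E[X²]=87.6667; B: μ=3.9, E[X²]=21.09; C: μ=0.351351, E[X²]=0.598247; D: μ=8, E[X²]=74.
E[X] = 0.5·9 + 0.125·3.9 + 0.25·0.351351 + 0.125·8 = 6.07534.
E[X²] = 0.5·87.6667 + 0.125·21.09 + 0.25·0.598247 + 0.125·74 = 55.8691.
Var(X) = E[X²] − (E[X])² = 55.8691 − 36.9097 = 18.9594.
SD(X) = √18.9594 = 4.35424.

4.354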